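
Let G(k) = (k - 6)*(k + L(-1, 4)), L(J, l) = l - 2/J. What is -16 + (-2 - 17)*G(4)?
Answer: 364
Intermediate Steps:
G(k) = (-6 + k)*(6 + k) (G(k) = (k - 6)*(k + (4 - 2/(-1))) = (-6 + k)*(k + (4 - 2*(-1))) = (-6 + k)*(k + (4 + 2)) = (-6 + k)*(k + 6) = (-6 + k)*(6 + k))
-16 + (-2 - 17)*G(4) = -16 + (-2 - 17)*(-36 + 4**2) = -16 - 19*(-36 + 16) = -16 - 19*(-20) = -16 + 380 = 364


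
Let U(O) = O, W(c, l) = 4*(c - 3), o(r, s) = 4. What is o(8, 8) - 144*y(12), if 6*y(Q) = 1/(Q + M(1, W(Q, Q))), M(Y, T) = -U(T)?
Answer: 5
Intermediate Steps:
W(c, l) = -12 + 4*c (W(c, l) = 4*(-3 + c) = -12 + 4*c)
M(Y, T) = -T
y(Q) = 1/(6*(12 - 3*Q)) (y(Q) = 1/(6*(Q - (-12 + 4*Q))) = 1/(6*(Q + (12 - 4*Q))) = 1/(6*(12 - 3*Q)))
o(8, 8) - 144*y(12) = 4 - (-144)/(-72 + 18*12) = 4 - (-144)/(-72 + 216) = 4 - (-144)/144 = 4 - 144*(-1/144) = 4 + 1 = 5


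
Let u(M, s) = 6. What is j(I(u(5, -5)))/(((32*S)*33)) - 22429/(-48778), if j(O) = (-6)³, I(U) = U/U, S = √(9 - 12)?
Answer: 22429/48778 + 3*I*√3/44 ≈ 0.45982 + 0.11809*I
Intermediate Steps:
S = I*√3 (S = √(-3) = I*√3 ≈ 1.732*I)
I(U) = 1
j(O) = -216
j(I(u(5, -5)))/(((32*S)*33)) - 22429/(-48778) = -216*(-I*√3/3168) - 22429/(-48778) = -216*(-I*√3/3168) - 22429*(-1/48778) = -216*(-I*√3/3168) + 22429/48778 = -(-3)*I*√3/44 + 22429/48778 = 3*I*√3/44 + 22429/48778 = 22429/48778 + 3*I*√3/44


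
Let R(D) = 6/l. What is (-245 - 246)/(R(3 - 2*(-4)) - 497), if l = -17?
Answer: 8347/8455 ≈ 0.98723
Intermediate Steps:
R(D) = -6/17 (R(D) = 6/(-17) = 6*(-1/17) = -6/17)
(-245 - 246)/(R(3 - 2*(-4)) - 497) = (-245 - 246)/(-6/17 - 497) = -491/(-8455/17) = -491*(-17/8455) = 8347/8455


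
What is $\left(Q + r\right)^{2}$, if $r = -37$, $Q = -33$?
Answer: $4900$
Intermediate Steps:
$\left(Q + r\right)^{2} = \left(-33 - 37\right)^{2} = \left(-70\right)^{2} = 4900$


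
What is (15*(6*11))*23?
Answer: 22770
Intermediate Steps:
(15*(6*11))*23 = (15*66)*23 = 990*23 = 22770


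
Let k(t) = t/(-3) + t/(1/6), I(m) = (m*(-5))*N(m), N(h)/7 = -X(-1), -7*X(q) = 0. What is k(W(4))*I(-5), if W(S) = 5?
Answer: 0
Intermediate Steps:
X(q) = 0 (X(q) = -⅐*0 = 0)
N(h) = 0 (N(h) = 7*(-1*0) = 7*0 = 0)
I(m) = 0 (I(m) = (m*(-5))*0 = -5*m*0 = 0)
k(t) = 17*t/3 (k(t) = t*(-⅓) + t/(⅙) = -t/3 + t*6 = -t/3 + 6*t = 17*t/3)
k(W(4))*I(-5) = ((17/3)*5)*0 = (85/3)*0 = 0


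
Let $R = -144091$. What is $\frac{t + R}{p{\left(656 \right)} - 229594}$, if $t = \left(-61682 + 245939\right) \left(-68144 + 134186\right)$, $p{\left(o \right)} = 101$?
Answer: $- \frac{12168556703}{229493} \approx -53024.0$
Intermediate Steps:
$t = 12168700794$ ($t = 184257 \cdot 66042 = 12168700794$)
$\frac{t + R}{p{\left(656 \right)} - 229594} = \frac{12168700794 - 144091}{101 - 229594} = \frac{12168556703}{-229493} = 12168556703 \left(- \frac{1}{229493}\right) = - \frac{12168556703}{229493}$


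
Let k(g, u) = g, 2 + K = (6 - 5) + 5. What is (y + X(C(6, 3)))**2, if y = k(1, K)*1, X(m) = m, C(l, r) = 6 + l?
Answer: 169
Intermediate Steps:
K = 4 (K = -2 + ((6 - 5) + 5) = -2 + (1 + 5) = -2 + 6 = 4)
y = 1 (y = 1*1 = 1)
(y + X(C(6, 3)))**2 = (1 + (6 + 6))**2 = (1 + 12)**2 = 13**2 = 169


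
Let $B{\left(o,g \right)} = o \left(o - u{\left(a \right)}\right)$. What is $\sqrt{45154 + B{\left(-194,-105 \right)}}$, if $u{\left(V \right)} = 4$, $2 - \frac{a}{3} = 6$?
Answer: $\sqrt{83566} \approx 289.08$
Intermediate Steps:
$a = -12$ ($a = 6 - 18 = -12$)
$B{\left(o,g \right)} = o \left(-4 + o\right)$ ($B{\left(o,g \right)} = o \left(o - 4\right) = o \left(-4 + o\right)$)
$\sqrt{45154 + B{\left(-194,-105 \right)}} = \sqrt{45154 - 194 \left(-4 - 194\right)} = \sqrt{45154 - -38412} = \sqrt{45154 + 38412} = \sqrt{83566}$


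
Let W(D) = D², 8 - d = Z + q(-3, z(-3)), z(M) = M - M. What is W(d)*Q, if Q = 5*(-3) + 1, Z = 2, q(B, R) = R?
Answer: -504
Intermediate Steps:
z(M) = 0
d = 6 (d = 8 - (2 + 0) = 8 - 1*2 = 8 - 2 = 6)
Q = -14 (Q = -15 + 1 = -14)
W(d)*Q = 6²*(-14) = 36*(-14) = -504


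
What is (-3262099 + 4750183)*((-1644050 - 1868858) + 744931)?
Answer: -4118982286068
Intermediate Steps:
(-3262099 + 4750183)*((-1644050 - 1868858) + 744931) = 1488084*(-3512908 + 744931) = 1488084*(-2767977) = -4118982286068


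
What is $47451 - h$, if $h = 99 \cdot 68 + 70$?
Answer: $40649$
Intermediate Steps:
$h = 6802$ ($h = 6732 + 70 = 6802$)
$47451 - h = 47451 - 6802 = 40649$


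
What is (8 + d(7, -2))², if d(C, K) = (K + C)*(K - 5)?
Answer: 729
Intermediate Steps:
d(C, K) = (-5 + K)*(C + K) (d(C, K) = (C + K)*(-5 + K) = (-5 + K)*(C + K))
(8 + d(7, -2))² = (8 + ((-2)² - 5*7 - 5*(-2) + 7*(-2)))² = (8 + (4 - 35 + 10 - 14))² = (8 - 35)² = (-27)² = 729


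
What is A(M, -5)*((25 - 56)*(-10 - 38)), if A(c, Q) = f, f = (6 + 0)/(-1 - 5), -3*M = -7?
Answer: -1488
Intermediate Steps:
M = 7/3 (M = -1/3*(-7) = 7/3 ≈ 2.3333)
f = -1 (f = 6/(-6) = 6*(-1/6) = -1)
A(c, Q) = -1
A(M, -5)*((25 - 56)*(-10 - 38)) = -(25 - 56)*(-10 - 38) = -(-31)*(-48) = -1*1488 = -1488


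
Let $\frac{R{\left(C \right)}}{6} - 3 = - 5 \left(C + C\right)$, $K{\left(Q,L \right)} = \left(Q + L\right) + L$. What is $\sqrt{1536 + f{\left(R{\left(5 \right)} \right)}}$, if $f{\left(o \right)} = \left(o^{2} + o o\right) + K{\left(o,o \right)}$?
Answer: $\sqrt{159738} \approx 399.67$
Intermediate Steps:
$K{\left(Q,L \right)} = Q + 2 L$ ($K{\left(Q,L \right)} = \left(L + Q\right) + L = Q + 2 L$)
$R{\left(C \right)} = 18 - 60 C$ ($R{\left(C \right)} = 18 + 6 \left(- 5 \left(C + C\right)\right) = 18 + 6 \left(- 5 \cdot 2 C\right) = 18 + 6 \left(- 10 C\right) = 18 - 60 C$)
$f{\left(o \right)} = 2 o^{2} + 3 o$ ($f{\left(o \right)} = \left(o^{2} + o o\right) + \left(o + 2 o\right) = \left(o^{2} + o^{2}\right) + 3 o = 2 o^{2} + 3 o$)
$\sqrt{1536 + f{\left(R{\left(5 \right)} \right)}} = \sqrt{1536 + \left(18 - 300\right) \left(3 + 2 \left(18 - 300\right)\right)} = \sqrt{1536 - 282 \left(3 + 2 \left(-282\right)\right)} = \sqrt{1536 - 282 \left(3 - 564\right)} = \sqrt{1536 - -158202} = \sqrt{1536 + 158202} = \sqrt{159738}$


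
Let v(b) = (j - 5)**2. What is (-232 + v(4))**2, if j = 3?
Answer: 51984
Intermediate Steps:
v(b) = 4 (v(b) = (3 - 5)**2 = (-2)**2 = 4)
(-232 + v(4))**2 = (-232 + 4)**2 = (-228)**2 = 51984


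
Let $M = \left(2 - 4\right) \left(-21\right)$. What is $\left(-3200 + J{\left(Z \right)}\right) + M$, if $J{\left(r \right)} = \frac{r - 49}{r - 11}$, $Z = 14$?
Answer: $- \frac{9509}{3} \approx -3169.7$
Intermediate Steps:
$M = 42$ ($M = \left(-2\right) \left(-21\right) = 42$)
$J{\left(r \right)} = \frac{-49 + r}{-11 + r}$
$\left(-3200 + J{\left(Z \right)}\right) + M = \left(-3200 + \frac{-49 + 14}{-11 + 14}\right) + 42 = \left(-3200 + \frac{1}{3} \left(-35\right)\right) + 42 = \left(-3200 - \frac{35}{3}\right) + 42 = - \frac{9635}{3} + 42 = - \frac{9509}{3}$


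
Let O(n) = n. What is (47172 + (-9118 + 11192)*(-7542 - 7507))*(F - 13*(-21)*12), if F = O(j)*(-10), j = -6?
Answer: -103964618544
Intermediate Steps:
F = 60 (F = -6*(-10) = 60)
(47172 + (-9118 + 11192)*(-7542 - 7507))*(F - 13*(-21)*12) = (47172 + (-9118 + 11192)*(-7542 - 7507))*(60 - 13*(-21)*12) = (47172 + 2074*(-15049))*(60 + 273*12) = (47172 - 31211626)*(60 + 3276) = -31164454*3336 = -103964618544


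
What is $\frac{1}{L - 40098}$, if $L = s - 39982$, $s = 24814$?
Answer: $- \frac{1}{55266} \approx -1.8094 \cdot 10^{-5}$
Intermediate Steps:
$L = -15168$ ($L = 24814 - 39982 = -15168$)
$\frac{1}{L - 40098} = \frac{1}{-15168 - 40098} = \frac{1}{-55266} = - \frac{1}{55266}$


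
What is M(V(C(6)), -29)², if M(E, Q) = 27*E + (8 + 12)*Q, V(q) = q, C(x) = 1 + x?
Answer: 152881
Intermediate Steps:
M(E, Q) = 20*Q + 27*E (M(E, Q) = 27*E + 20*Q = 20*Q + 27*E)
M(V(C(6)), -29)² = (20*(-29) + 27*(1 + 6))² = (-580 + 27*7)² = (-580 + 189)² = (-391)² = 152881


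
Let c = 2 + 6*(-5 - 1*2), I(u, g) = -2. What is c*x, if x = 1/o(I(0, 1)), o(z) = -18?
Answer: 20/9 ≈ 2.2222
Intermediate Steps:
x = -1/18 (x = 1/(-18) = -1/18 ≈ -0.055556)
c = -40 (c = 2 + 6*(-5 - 2) = 2 + 6*(-7) = 2 - 42 = -40)
c*x = -40*(-1/18) = 20/9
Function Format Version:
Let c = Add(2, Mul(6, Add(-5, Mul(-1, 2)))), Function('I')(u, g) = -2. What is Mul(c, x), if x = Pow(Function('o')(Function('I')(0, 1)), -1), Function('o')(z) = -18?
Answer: Rational(20, 9) ≈ 2.2222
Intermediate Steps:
x = Rational(-1, 18) (x = Pow(-18, -1) = Rational(-1, 18) ≈ -0.055556)
c = -40 (c = Add(2, Mul(6, Add(-5, -2))) = Add(2, Mul(6, -7)) = Add(2, -42) = -40)
Mul(c, x) = Mul(-40, Rational(-1, 18)) = Rational(20, 9)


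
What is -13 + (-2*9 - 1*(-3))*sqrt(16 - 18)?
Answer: -13 - 15*I*sqrt(2) ≈ -13.0 - 21.213*I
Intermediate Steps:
-13 + (-2*9 - 1*(-3))*sqrt(16 - 18) = -13 + (-18 + 3)*sqrt(-2) = -13 - 15*I*sqrt(2)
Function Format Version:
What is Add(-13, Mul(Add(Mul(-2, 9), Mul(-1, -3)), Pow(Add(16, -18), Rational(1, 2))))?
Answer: Add(-13, Mul(-15, I, Pow(2, Rational(1, 2)))) ≈ Add(-13.000, Mul(-21.213, I))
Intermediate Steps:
Add(-13, Mul(Add(Mul(-2, 9), Mul(-1, -3)), Pow(Add(16, -18), Rational(1, 2)))) = Add(-13, Mul(Add(-18, 3), Pow(-2, Rational(1, 2)))) = Add(-13, Mul(-15, Mul(I, Pow(2, Rational(1, 2))))) = Add(-13, Mul(-15, I, Pow(2, Rational(1, 2))))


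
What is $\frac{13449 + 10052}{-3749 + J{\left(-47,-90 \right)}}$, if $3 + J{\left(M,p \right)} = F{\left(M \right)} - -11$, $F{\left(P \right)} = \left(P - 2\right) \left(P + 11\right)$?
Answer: $- \frac{23501}{1977} \approx -11.887$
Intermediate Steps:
$F{\left(P \right)} = \left(-2 + P\right) \left(11 + P\right)$
$J{\left(M,p \right)} = -14 + M^{2} + 9 M$ ($J{\left(M,p \right)} = -3 - \left(11 - M^{2} - 9 M\right) = -3 + \left(\left(-22 + M^{2} + 9 M\right) + 11\right) = -3 + \left(-11 + M^{2} + 9 M\right) = -14 + M^{2} + 9 M$)
$\frac{13449 + 10052}{-3749 + J{\left(-47,-90 \right)}} = \frac{13449 + 10052}{-3749 + \left(-14 + \left(-47\right)^{2} + 9 \left(-47\right)\right)} = \frac{23501}{-3749 - -1772} = \frac{23501}{-3749 + 1772} = \frac{23501}{-1977} = 23501 \left(- \frac{1}{1977}\right) = - \frac{23501}{1977}$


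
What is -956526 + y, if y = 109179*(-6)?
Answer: -1611600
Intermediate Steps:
y = -655074
-956526 + y = -956526 - 655074 = -1611600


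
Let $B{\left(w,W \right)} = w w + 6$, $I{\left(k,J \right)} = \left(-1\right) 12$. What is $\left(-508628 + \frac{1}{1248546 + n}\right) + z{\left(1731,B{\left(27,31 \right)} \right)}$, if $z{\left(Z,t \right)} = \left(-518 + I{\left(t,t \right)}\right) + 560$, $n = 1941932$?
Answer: $- \frac{1622670729843}{3190478} \approx -5.086 \cdot 10^{5}$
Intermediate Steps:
$I{\left(k,J \right)} = -12$
$B{\left(w,W \right)} = 6 + w^{2}$ ($B{\left(w,W \right)} = w^{2} + 6 = 6 + w^{2}$)
$z{\left(Z,t \right)} = 30$ ($z{\left(Z,t \right)} = \left(-518 - 12\right) + 560 = -530 + 560 = 30$)
$\left(-508628 + \frac{1}{1248546 + n}\right) + z{\left(1731,B{\left(27,31 \right)} \right)} = \left(-508628 + \frac{1}{1248546 + 1941932}\right) + 30 = \left(-508628 + \frac{1}{3190478}\right) + 30 = - \frac{1622766444183}{3190478} + 30 = - \frac{1622670729843}{3190478}$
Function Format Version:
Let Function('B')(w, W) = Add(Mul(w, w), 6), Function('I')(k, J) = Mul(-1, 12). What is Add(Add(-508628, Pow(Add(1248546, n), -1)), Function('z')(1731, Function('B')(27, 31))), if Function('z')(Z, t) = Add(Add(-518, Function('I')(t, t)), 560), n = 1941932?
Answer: Rational(-1622670729843, 3190478) ≈ -5.0860e+5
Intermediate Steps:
Function('I')(k, J) = -12
Function('B')(w, W) = Add(6, Pow(w, 2)) (Function('B')(w, W) = Add(Pow(w, 2), 6) = Add(6, Pow(w, 2)))
Function('z')(Z, t) = 30 (Function('z')(Z, t) = Add(Add(-518, -12), 560) = Add(-530, 560) = 30)
Add(Add(-508628, Pow(Add(1248546, n), -1)), Function('z')(1731, Function('B')(27, 31))) = Add(Add(-508628, Pow(Add(1248546, 1941932), -1)), 30) = Add(Add(-508628, Pow(3190478, -1)), 30) = Add(Add(-508628, Rational(1, 3190478)), 30) = Add(Rational(-1622766444183, 3190478), 30) = Rational(-1622670729843, 3190478)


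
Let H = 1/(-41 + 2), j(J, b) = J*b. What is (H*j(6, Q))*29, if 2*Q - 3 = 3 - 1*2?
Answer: -116/13 ≈ -8.9231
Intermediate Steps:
Q = 2 (Q = 3/2 + (3 - 1*2)/2 = 3/2 + (3 - 2)/2 = 3/2 + (½)*1 = 3/2 + ½ = 2)
H = -1/39 (H = 1/(-39) = -1/39 ≈ -0.025641)
(H*j(6, Q))*29 = -2*2/13*29 = -1/39*12*29 = -4/13*29 = -116/13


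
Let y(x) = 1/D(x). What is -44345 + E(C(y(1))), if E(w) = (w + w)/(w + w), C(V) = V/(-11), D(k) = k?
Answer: -44344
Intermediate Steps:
y(x) = 1/x
C(V) = -V/11 (C(V) = V*(-1/11) = -V/11)
E(w) = 1 (E(w) = (2*w)/((2*w)) = (2*w)*(1/(2*w)) = 1)
-44345 + E(C(y(1))) = -44345 + 1 = -44344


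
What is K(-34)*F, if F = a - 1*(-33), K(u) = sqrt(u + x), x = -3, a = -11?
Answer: 22*I*sqrt(37) ≈ 133.82*I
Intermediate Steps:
K(u) = sqrt(-3 + u) (K(u) = sqrt(u - 3) = sqrt(-3 + u))
F = 22 (F = -11 - 1*(-33) = -11 + 33 = 22)
K(-34)*F = sqrt(-3 - 34)*22 = sqrt(-37)*22 = (I*sqrt(37))*22 = 22*I*sqrt(37)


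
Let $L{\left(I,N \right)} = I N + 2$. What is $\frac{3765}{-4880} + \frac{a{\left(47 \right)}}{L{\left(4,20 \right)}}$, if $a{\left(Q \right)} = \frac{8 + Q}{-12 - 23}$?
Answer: $- \frac{221479}{280112} \approx -0.79068$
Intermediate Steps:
$L{\left(I,N \right)} = 2 + I N$
$a{\left(Q \right)} = - \frac{8}{35} - \frac{Q}{35}$ ($a{\left(Q \right)} = \frac{8 + Q}{-35} = \left(8 + Q\right) \left(- \frac{1}{35}\right) = - \frac{8}{35} - \frac{Q}{35}$)
$\frac{3765}{-4880} + \frac{a{\left(47 \right)}}{L{\left(4,20 \right)}} = \frac{3765}{-4880} + \frac{- \frac{8}{35} - \frac{47}{35}}{2 + 4 \cdot 20} = 3765 \left(- \frac{1}{4880}\right) + \frac{- \frac{8}{35} - \frac{47}{35}}{2 + 80} = - \frac{753}{976} - \frac{11}{7 \cdot 82} = - \frac{753}{976} - \frac{11}{574} = - \frac{221479}{280112}$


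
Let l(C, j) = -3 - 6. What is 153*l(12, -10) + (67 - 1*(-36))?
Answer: -1274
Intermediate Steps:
l(C, j) = -9
153*l(12, -10) + (67 - 1*(-36)) = 153*(-9) + (67 - 1*(-36)) = -1377 + (67 + 36) = -1377 + 103 = -1274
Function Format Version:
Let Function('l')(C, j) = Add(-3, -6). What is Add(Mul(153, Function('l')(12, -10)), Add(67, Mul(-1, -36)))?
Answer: -1274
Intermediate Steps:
Function('l')(C, j) = -9
Add(Mul(153, Function('l')(12, -10)), Add(67, Mul(-1, -36))) = Add(Mul(153, -9), Add(67, Mul(-1, -36))) = Add(-1377, Add(67, 36)) = Add(-1377, 103) = -1274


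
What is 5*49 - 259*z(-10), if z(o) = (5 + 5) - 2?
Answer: -1827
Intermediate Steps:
z(o) = 8 (z(o) = 10 - 2 = 8)
5*49 - 259*z(-10) = 5*49 - 259*8 = 245 - 2072 = -1827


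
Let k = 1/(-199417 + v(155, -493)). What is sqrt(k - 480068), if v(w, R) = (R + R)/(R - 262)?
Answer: I*sqrt(1209129509747645148607)/50186283 ≈ 692.87*I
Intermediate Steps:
v(w, R) = 2*R/(-262 + R) (v(w, R) = (2*R)/(-262 + R) = 2*R/(-262 + R))
k = -755/150558849 (k = 1/(-199417 + 2*(-493)/(-262 - 493)) = 1/(-199417 + 2*(-493)/(-755)) = 1/(-199417 + 2*(-493)*(-1/755)) = 1/(-199417 + 986/755) = 1/(-150558849/755) = -755/150558849 ≈ -5.0146e-6)
sqrt(k - 480068) = sqrt(-755/150558849 - 480068) = sqrt(-72278485522487/150558849) = I*sqrt(1209129509747645148607)/50186283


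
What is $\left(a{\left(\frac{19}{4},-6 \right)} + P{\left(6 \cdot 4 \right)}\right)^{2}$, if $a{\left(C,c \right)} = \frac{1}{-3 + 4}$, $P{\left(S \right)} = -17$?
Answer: $256$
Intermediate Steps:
$a{\left(C,c \right)} = 1$ ($a{\left(C,c \right)} = 1^{-1} = 1$)
$\left(a{\left(\frac{19}{4},-6 \right)} + P{\left(6 \cdot 4 \right)}\right)^{2} = \left(1 - 17\right)^{2} = \left(-16\right)^{2} = 256$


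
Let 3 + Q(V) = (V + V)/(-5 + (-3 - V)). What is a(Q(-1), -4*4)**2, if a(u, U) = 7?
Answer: 49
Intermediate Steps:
Q(V) = -3 + 2*V/(-8 - V) (Q(V) = -3 + (V + V)/(-5 + (-3 - V)) = -3 + (2*V)/(-8 - V) = -3 + 2*V/(-8 - V))
a(Q(-1), -4*4)**2 = 7**2 = 49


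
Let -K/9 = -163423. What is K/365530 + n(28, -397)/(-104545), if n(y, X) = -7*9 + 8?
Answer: 30757124393/7642866770 ≈ 4.0243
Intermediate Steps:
K = 1470807 (K = -9*(-163423) = 1470807)
n(y, X) = -55 (n(y, X) = -63 + 8 = -55)
K/365530 + n(28, -397)/(-104545) = 1470807/365530 - 55/(-104545) = 1470807*(1/365530) - 55*(-1/104545) = 1470807/365530 + 11/20909 = 30757124393/7642866770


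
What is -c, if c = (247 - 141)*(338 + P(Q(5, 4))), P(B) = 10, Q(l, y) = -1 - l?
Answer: -36888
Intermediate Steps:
c = 36888 (c = (247 - 141)*(338 + 10) = 106*348 = 36888)
-c = -1*36888 = -36888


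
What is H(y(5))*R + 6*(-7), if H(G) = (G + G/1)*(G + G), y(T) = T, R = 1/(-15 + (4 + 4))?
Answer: -394/7 ≈ -56.286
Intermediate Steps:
R = -⅐ (R = 1/(-15 + 8) = 1/(-7) = -⅐ ≈ -0.14286)
H(G) = 4*G² (H(G) = (G + G*1)*(2*G) = (G + G)*(2*G) = (2*G)*(2*G) = 4*G²)
H(y(5))*R + 6*(-7) = (4*5²)*(-⅐) + 6*(-7) = (4*25)*(-⅐) - 42 = 100*(-⅐) - 42 = -100/7 - 42 = -394/7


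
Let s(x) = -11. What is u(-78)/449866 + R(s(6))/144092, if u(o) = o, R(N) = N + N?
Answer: -5284057/16205522918 ≈ -0.00032607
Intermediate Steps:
R(N) = 2*N
u(-78)/449866 + R(s(6))/144092 = -78/449866 + (2*(-11))/144092 = -78*1/449866 - 22*1/144092 = -39/224933 - 11/72046 = -5284057/16205522918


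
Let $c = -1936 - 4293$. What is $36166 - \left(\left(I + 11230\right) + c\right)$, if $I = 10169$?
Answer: $20996$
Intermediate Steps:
$c = -6229$
$36166 - \left(\left(I + 11230\right) + c\right) = 36166 - \left(\left(10169 + 11230\right) - 6229\right) = 36166 - \left(21399 - 6229\right) = 36166 - 15170 = 20996$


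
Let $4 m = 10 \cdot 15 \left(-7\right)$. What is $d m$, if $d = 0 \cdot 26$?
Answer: $0$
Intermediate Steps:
$m = - \frac{525}{2}$ ($m = \frac{10 \cdot 15 \left(-7\right)}{4} = \frac{150 \left(-7\right)}{4} = \frac{1}{4} \left(-1050\right) = - \frac{525}{2} \approx -262.5$)
$d = 0$
$d m = 0 \left(- \frac{525}{2}\right) = 0$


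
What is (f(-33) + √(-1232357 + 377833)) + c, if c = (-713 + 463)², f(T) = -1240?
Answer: 61260 + 2*I*√213631 ≈ 61260.0 + 924.4*I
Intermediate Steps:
c = 62500 (c = (-250)² = 62500)
(f(-33) + √(-1232357 + 377833)) + c = (-1240 + √(-1232357 + 377833)) + 62500 = (-1240 + √(-854524)) + 62500 = (-1240 + 2*I*√213631) + 62500 = 61260 + 2*I*√213631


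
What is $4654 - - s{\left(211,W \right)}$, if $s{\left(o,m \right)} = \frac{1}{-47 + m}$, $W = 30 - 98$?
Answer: $\frac{535209}{115} \approx 4654.0$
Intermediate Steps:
$W = -68$
$4654 - - s{\left(211,W \right)} = 4654 - - \frac{1}{-47 - 68} = 4654 - - \frac{1}{-115} = 4654 - \left(-1\right) \left(- \frac{1}{115}\right) = 4654 - \frac{1}{115} = \frac{535209}{115}$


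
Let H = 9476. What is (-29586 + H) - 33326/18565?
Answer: -373375476/18565 ≈ -20112.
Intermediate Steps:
(-29586 + H) - 33326/18565 = (-29586 + 9476) - 33326/18565 = -20110 - 33326*1/18565 = -20110 - 33326/18565 = -373375476/18565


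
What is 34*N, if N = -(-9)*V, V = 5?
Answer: 1530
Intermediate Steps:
N = 45 (N = -(-9)*5 = -1*(-45) = 45)
34*N = 34*45 = 1530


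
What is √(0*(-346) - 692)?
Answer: 2*I*√173 ≈ 26.306*I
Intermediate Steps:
√(0*(-346) - 692) = √(0 - 692) = √(-692) = 2*I*√173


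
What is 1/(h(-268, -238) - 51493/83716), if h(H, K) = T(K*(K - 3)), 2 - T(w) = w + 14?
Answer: -83716/4802838413 ≈ -1.7431e-5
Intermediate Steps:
T(w) = -12 - w (T(w) = 2 - (w + 14) = 2 - (14 + w) = 2 + (-14 - w) = -12 - w)
h(H, K) = -12 - K*(-3 + K) (h(H, K) = -12 - K*(K - 3) = -12 - K*(-3 + K))
1/(h(-268, -238) - 51493/83716) = 1/((-12 - 1*(-238)*(-3 - 238)) - 51493/83716) = 1/((-12 - 1*(-238)*(-241)) - 51493*1/83716) = 1/((-12 - 57358) - 51493/83716) = 1/(-57370 - 51493/83716) = 1/(-4802838413/83716) = -83716/4802838413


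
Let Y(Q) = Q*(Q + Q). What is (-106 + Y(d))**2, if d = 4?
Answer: 5476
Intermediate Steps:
Y(Q) = 2*Q**2 (Y(Q) = Q*(2*Q) = 2*Q**2)
(-106 + Y(d))**2 = (-106 + 2*4**2)**2 = (-106 + 2*16)**2 = (-106 + 32)**2 = (-74)**2 = 5476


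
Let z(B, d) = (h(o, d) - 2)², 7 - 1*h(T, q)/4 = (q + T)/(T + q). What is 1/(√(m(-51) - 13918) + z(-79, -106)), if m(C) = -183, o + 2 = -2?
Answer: 484/248357 - I*√14101/248357 ≈ 0.0019488 - 0.00047813*I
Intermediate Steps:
o = -4 (o = -2 - 2 = -4)
h(T, q) = 24 (h(T, q) = 28 - 4*(q + T)/(T + q) = 28 - 4*(T + q)/(T + q) = 28 - 4*1 = 28 - 4 = 24)
z(B, d) = 484 (z(B, d) = (24 - 2)² = 22² = 484)
1/(√(m(-51) - 13918) + z(-79, -106)) = 1/(√(-183 - 13918) + 484) = 1/(√(-14101) + 484) = 1/(I*√14101 + 484) = 1/(484 + I*√14101)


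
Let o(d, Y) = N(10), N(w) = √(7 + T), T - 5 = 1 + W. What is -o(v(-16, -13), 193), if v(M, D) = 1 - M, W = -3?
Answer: -√10 ≈ -3.1623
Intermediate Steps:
T = 3 (T = 5 + (1 - 3) = 5 - 2 = 3)
N(w) = √10 (N(w) = √(7 + 3) = √10)
o(d, Y) = √10
-o(v(-16, -13), 193) = -√10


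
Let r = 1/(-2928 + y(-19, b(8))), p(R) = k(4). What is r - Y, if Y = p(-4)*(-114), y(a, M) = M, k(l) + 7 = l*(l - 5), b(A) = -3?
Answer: -3675475/2931 ≈ -1254.0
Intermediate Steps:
k(l) = -7 + l*(-5 + l) (k(l) = -7 + l*(l - 5) = -7 + l*(-5 + l))
p(R) = -11 (p(R) = -7 + 4**2 - 5*4 = -7 + 16 - 20 = -11)
Y = 1254 (Y = -11*(-114) = 1254)
r = -1/2931 (r = 1/(-2928 - 3) = 1/(-2931) = -1/2931 ≈ -0.00034118)
r - Y = -1/2931 - 1*1254 = -1/2931 - 1254 = -3675475/2931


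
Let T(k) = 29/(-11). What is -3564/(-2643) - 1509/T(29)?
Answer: 14658171/25549 ≈ 573.73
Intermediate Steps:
T(k) = -29/11 (T(k) = 29*(-1/11) = -29/11)
-3564/(-2643) - 1509/T(29) = -3564/(-2643) - 1509/(-29/11) = -3564*(-1/2643) - 1509*(-11/29) = 1188/881 + 16599/29 = 14658171/25549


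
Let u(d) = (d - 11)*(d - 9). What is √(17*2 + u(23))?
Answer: √202 ≈ 14.213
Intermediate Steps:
u(d) = (-11 + d)*(-9 + d)
√(17*2 + u(23)) = √(17*2 + (99 + 23² - 20*23)) = √(34 + (99 + 529 - 460)) = √(34 + 168) = √202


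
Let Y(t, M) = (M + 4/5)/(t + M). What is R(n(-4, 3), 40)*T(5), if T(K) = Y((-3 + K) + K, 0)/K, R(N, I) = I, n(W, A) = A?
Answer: 32/35 ≈ 0.91429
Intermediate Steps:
Y(t, M) = (4/5 + M)/(M + t) (Y(t, M) = (M + 4*(1/5))/(M + t) = (M + 4/5)/(M + t) = (4/5 + M)/(M + t))
T(K) = 4/(5*K*(-3 + 2*K)) (T(K) = ((4/5 + 0)/(0 + ((-3 + K) + K)))/K = ((4/5)/(0 + (-3 + 2*K)))/K = ((4/5)/(-3 + 2*K))/K = (4/(5*(-3 + 2*K)))/K = 4/(5*K*(-3 + 2*K)))
R(n(-4, 3), 40)*T(5) = 40*((4/5)/(5*(-3 + 2*5))) = 40*((4/5)*(1/5)/(-3 + 10)) = 40*((4/5)*(1/5)/7) = 40*((4/5)*(1/5)*(1/7)) = 40*(4/175) = 32/35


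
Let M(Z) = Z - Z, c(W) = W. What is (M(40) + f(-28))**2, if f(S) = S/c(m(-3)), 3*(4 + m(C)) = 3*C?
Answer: 16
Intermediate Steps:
m(C) = -4 + C (m(C) = -4 + (3*C)/3 = -4 + C)
f(S) = -S/7 (f(S) = S/(-4 - 3) = S/(-7) = S*(-1/7) = -S/7)
M(Z) = 0
(M(40) + f(-28))**2 = (0 - 1/7*(-28))**2 = (0 + 4)**2 = 4**2 = 16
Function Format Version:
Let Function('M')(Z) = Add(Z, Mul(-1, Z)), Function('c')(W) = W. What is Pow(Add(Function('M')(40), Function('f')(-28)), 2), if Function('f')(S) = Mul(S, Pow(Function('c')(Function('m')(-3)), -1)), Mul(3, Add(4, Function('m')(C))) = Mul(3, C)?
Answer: 16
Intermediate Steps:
Function('m')(C) = Add(-4, C) (Function('m')(C) = Add(-4, Mul(Rational(1, 3), Mul(3, C))) = Add(-4, C))
Function('f')(S) = Mul(Rational(-1, 7), S) (Function('f')(S) = Mul(S, Pow(Add(-4, -3), -1)) = Mul(S, Pow(-7, -1)) = Mul(S, Rational(-1, 7)) = Mul(Rational(-1, 7), S))
Function('M')(Z) = 0
Pow(Add(Function('M')(40), Function('f')(-28)), 2) = Pow(Add(0, Mul(Rational(-1, 7), -28)), 2) = Pow(Add(0, 4), 2) = Pow(4, 2) = 16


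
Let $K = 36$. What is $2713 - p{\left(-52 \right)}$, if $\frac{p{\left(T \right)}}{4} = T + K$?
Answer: $2777$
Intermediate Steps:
$p{\left(T \right)} = 144 + 4 T$ ($p{\left(T \right)} = 4 \left(T + 36\right) = 4 \left(36 + T\right) = 144 + 4 T$)
$2713 - p{\left(-52 \right)} = 2713 - \left(144 + 4 \left(-52\right)\right) = 2713 - \left(144 - 208\right) = 2713 - -64 = 2713 + 64 = 2777$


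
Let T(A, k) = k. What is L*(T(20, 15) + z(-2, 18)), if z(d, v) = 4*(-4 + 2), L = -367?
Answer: -2569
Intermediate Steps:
z(d, v) = -8 (z(d, v) = 4*(-2) = -8)
L*(T(20, 15) + z(-2, 18)) = -367*(15 - 8) = -367*7 = -2569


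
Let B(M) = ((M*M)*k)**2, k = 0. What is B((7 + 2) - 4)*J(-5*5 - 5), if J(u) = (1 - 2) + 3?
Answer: 0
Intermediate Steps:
J(u) = 2 (J(u) = -1 + 3 = 2)
B(M) = 0 (B(M) = ((M*M)*0)**2 = (M**2*0)**2 = 0**2 = 0)
B((7 + 2) - 4)*J(-5*5 - 5) = 0*2 = 0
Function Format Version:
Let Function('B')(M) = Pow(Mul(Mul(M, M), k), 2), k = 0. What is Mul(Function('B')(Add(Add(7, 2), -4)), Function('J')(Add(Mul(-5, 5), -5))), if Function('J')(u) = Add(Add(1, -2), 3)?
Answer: 0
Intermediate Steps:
Function('J')(u) = 2 (Function('J')(u) = Add(-1, 3) = 2)
Function('B')(M) = 0 (Function('B')(M) = Pow(Mul(Mul(M, M), 0), 2) = Pow(Mul(Pow(M, 2), 0), 2) = Pow(0, 2) = 0)
Mul(Function('B')(Add(Add(7, 2), -4)), Function('J')(Add(Mul(-5, 5), -5))) = Mul(0, 2) = 0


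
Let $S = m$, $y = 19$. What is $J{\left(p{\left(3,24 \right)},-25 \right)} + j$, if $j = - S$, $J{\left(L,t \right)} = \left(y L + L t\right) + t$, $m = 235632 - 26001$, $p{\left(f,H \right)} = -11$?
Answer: $-209590$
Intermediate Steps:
$m = 209631$ ($m = 235632 - 26001 = 209631$)
$J{\left(L,t \right)} = t + 19 L + L t$ ($J{\left(L,t \right)} = \left(19 L + L t\right) + t = t + 19 L + L t$)
$S = 209631$
$j = -209631$ ($j = \left(-1\right) 209631 = -209631$)
$J{\left(p{\left(3,24 \right)},-25 \right)} + j = \left(-25 + 19 \left(-11\right) - -275\right) - 209631 = \left(-25 - 209 + 275\right) - 209631 = 41 - 209631 = -209590$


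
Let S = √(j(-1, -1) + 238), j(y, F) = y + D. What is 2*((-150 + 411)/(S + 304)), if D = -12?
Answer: 18/11 ≈ 1.6364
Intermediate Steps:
j(y, F) = -12 + y (j(y, F) = y - 12 = -12 + y)
S = 15 (S = √((-12 - 1) + 238) = √(-13 + 238) = √225 = 15)
2*((-150 + 411)/(S + 304)) = 2*((-150 + 411)/(15 + 304)) = 2*(261/319) = 2*(261*(1/319)) = 2*(9/11) = 18/11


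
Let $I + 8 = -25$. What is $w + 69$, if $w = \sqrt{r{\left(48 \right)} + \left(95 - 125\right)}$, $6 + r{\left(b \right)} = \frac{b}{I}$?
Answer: $69 + \frac{2 i \sqrt{1133}}{11} \approx 69.0 + 6.12 i$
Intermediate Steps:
$I = -33$ ($I = -8 - 25 = -33$)
$r{\left(b \right)} = -6 - \frac{b}{33}$ ($r{\left(b \right)} = -6 + \frac{b}{-33} = -6 + b \left(- \frac{1}{33}\right) = -6 - \frac{b}{33}$)
$w = \frac{2 i \sqrt{1133}}{11}$ ($w = \sqrt{\left(-6 - \frac{16}{11}\right) + \left(95 - 125\right)} = \sqrt{- \frac{82}{11} - 30} = \sqrt{- \frac{412}{11}} = \frac{2 i \sqrt{1133}}{11} \approx 6.12 i$)
$w + 69 = \frac{2 i \sqrt{1133}}{11} + 69 = 69 + \frac{2 i \sqrt{1133}}{11}$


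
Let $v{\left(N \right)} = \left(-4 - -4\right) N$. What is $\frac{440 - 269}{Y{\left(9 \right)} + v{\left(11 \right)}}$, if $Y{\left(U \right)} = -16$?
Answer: $- \frac{171}{16} \approx -10.688$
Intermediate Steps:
$v{\left(N \right)} = 0$ ($v{\left(N \right)} = \left(-4 + 4\right) N = 0 N = 0$)
$\frac{440 - 269}{Y{\left(9 \right)} + v{\left(11 \right)}} = \frac{440 - 269}{-16 + 0} = \frac{171}{-16} = 171 \left(- \frac{1}{16}\right) = - \frac{171}{16}$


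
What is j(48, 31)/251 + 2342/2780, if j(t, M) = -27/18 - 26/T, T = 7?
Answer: 1003356/1221115 ≈ 0.82167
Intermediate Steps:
j(t, M) = -73/14 (j(t, M) = -27/18 - 26/7 = -27*1/18 - 26*1/7 = -3/2 - 26/7 = -73/14)
j(48, 31)/251 + 2342/2780 = -73/14/251 + 2342/2780 = -73/14*1/251 + 2342*(1/2780) = -73/3514 + 1171/1390 = 1003356/1221115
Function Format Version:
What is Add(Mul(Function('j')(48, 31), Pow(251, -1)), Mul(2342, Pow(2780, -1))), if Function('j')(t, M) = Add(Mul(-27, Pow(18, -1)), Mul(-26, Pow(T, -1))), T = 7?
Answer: Rational(1003356, 1221115) ≈ 0.82167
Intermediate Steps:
Function('j')(t, M) = Rational(-73, 14) (Function('j')(t, M) = Add(Mul(-27, Pow(18, -1)), Mul(-26, Pow(7, -1))) = Add(Mul(-27, Rational(1, 18)), Mul(-26, Rational(1, 7))) = Add(Rational(-3, 2), Rational(-26, 7)) = Rational(-73, 14))
Add(Mul(Function('j')(48, 31), Pow(251, -1)), Mul(2342, Pow(2780, -1))) = Add(Mul(Rational(-73, 14), Pow(251, -1)), Mul(2342, Pow(2780, -1))) = Add(Mul(Rational(-73, 14), Rational(1, 251)), Mul(2342, Rational(1, 2780))) = Add(Rational(-73, 3514), Rational(1171, 1390)) = Rational(1003356, 1221115)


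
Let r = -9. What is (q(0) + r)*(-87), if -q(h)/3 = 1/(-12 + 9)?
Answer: 696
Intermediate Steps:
q(h) = 1 (q(h) = -3/(-12 + 9) = -3/(-3) = -3*(-1/3) = 1)
(q(0) + r)*(-87) = (1 - 9)*(-87) = -8*(-87) = 696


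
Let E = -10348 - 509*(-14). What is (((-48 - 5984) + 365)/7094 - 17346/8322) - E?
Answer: 31674107033/9839378 ≈ 3219.1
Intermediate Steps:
E = -3222 (E = -10348 + 7126 = -3222)
(((-48 - 5984) + 365)/7094 - 17346/8322) - E = (((-48 - 5984) + 365)/7094 - 17346/8322) - 1*(-3222) = ((-6032 + 365)*(1/7094) - 17346*1/8322) + 3222 = (-5667*1/7094 - 2891/1387) + 3222 = (-5667/7094 - 2891/1387) + 3222 = -28368883/9839378 + 3222 = 31674107033/9839378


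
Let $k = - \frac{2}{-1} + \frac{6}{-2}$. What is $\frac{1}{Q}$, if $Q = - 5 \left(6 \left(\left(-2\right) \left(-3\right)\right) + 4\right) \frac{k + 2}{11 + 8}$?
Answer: $- \frac{19}{200} \approx -0.095$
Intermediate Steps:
$k = -1$ ($k = \left(-2\right) \left(-1\right) + 6 \left(- \frac{1}{2}\right) = 2 - 3 = -1$)
$Q = - \frac{200}{19}$ ($Q = - 5 \left(6 \left(\left(-2\right) \left(-3\right)\right) + 4\right) \frac{-1 + 2}{11 + 8} = - 5 \left(6 \cdot 6 + 4\right) 1 \cdot \frac{1}{19} = - 5 \left(36 + 4\right) 1 \cdot \frac{1}{19} = \left(-5\right) 40 \cdot \frac{1}{19} = \left(-200\right) \frac{1}{19} = - \frac{200}{19} \approx -10.526$)
$\frac{1}{Q} = \frac{1}{- \frac{200}{19}} = - \frac{19}{200}$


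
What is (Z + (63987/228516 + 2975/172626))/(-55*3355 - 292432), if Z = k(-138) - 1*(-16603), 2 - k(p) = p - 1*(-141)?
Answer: -109154025221099/3135817630517052 ≈ -0.034809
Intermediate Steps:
k(p) = -139 - p (k(p) = 2 - (p - 1*(-141)) = 2 - (p + 141) = 2 - (141 + p) = 2 + (-141 - p) = -139 - p)
Z = 16602 (Z = (-139 - 1*(-138)) - 1*(-16603) = (-139 + 138) + 16603 = -1 + 16603 = 16602)
(Z + (63987/228516 + 2975/172626))/(-55*3355 - 292432) = (16602 + (63987/228516 + 2975/172626))/(-55*3355 - 292432) = (16602 + (63987*(1/228516) + 2975*(1/172626)))/(-184525 - 292432) = (16602 + (21329/76172 + 2975/172626))/(-476957) = (16602 + 1954275827/6574633836)*(-1/476957) = (109154025221099/6574633836)*(-1/476957) = -109154025221099/3135817630517052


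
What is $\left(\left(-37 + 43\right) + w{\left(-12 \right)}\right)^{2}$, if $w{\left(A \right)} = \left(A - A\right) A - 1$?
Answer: $25$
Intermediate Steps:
$w{\left(A \right)} = -1$ ($w{\left(A \right)} = 0 A - 1 = 0 - 1 = -1$)
$\left(\left(-37 + 43\right) + w{\left(-12 \right)}\right)^{2} = \left(\left(-37 + 43\right) - 1\right)^{2} = \left(6 - 1\right)^{2} = 5^{2} = 25$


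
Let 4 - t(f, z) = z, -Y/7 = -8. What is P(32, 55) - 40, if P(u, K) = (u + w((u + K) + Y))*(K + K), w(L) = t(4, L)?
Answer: -11810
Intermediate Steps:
Y = 56 (Y = -7*(-8) = 56)
t(f, z) = 4 - z
w(L) = 4 - L
P(u, K) = 2*K*(-52 - K) (P(u, K) = (u + (4 - ((u + K) + 56)))*(K + K) = (u + (4 - ((K + u) + 56)))*(2*K) = (u + (4 - (56 + K + u)))*(2*K) = (u + (4 + (-56 - K - u)))*(2*K) = (u + (-52 - K - u))*(2*K) = (-52 - K)*(2*K) = 2*K*(-52 - K))
P(32, 55) - 40 = -2*55*(52 + 55) - 40 = -2*55*107 - 40 = -11770 - 40 = -11810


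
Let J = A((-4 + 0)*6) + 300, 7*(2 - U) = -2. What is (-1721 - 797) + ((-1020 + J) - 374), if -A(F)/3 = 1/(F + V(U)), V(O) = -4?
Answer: -101133/28 ≈ -3611.9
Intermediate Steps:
U = 16/7 (U = 2 - ⅐*(-2) = 2 + 2/7 = 16/7 ≈ 2.2857)
A(F) = -3/(-4 + F) (A(F) = -3/(F - 4) = -3/(-4 + F))
J = 8403/28 (J = -3/(-4 + (-4 + 0)*6) + 300 = -3/(-4 - 4*6) + 300 = -3/(-4 - 24) + 300 = -3/(-28) + 300 = -3*(-1/28) + 300 = 3/28 + 300 = 8403/28 ≈ 300.11)
(-1721 - 797) + ((-1020 + J) - 374) = (-1721 - 797) + ((-1020 + 8403/28) - 374) = -2518 + (-20157/28 - 374) = -2518 - 30629/28 = -101133/28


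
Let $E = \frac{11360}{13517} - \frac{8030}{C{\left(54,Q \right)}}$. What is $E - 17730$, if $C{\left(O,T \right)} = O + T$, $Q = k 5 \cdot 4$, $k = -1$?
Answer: $- \frac{4128236605}{229789} \approx -17965.0$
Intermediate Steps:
$Q = -20$ ($Q = \left(-1\right) 5 \cdot 4 = \left(-5\right) 4 = -20$)
$E = - \frac{54077635}{229789}$ ($E = \frac{11360}{13517} - \frac{8030}{54 - 20} = 11360 \cdot \frac{1}{13517} - \frac{8030}{34} = \frac{11360}{13517} - \frac{4015}{17} = - \frac{54077635}{229789} \approx -235.34$)
$E - 17730 = - \frac{54077635}{229789} - 17730 = - \frac{4128236605}{229789}$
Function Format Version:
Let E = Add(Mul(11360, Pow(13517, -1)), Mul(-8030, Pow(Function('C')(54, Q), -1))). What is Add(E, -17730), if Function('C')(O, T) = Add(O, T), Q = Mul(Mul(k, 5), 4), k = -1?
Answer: Rational(-4128236605, 229789) ≈ -17965.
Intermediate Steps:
Q = -20 (Q = Mul(Mul(-1, 5), 4) = Mul(-5, 4) = -20)
E = Rational(-54077635, 229789) (E = Add(Mul(11360, Pow(13517, -1)), Mul(-8030, Pow(Add(54, -20), -1))) = Add(Mul(11360, Rational(1, 13517)), Mul(-8030, Pow(34, -1))) = Add(Rational(11360, 13517), Mul(-8030, Rational(1, 34))) = Add(Rational(11360, 13517), Rational(-4015, 17)) = Rational(-54077635, 229789) ≈ -235.34)
Add(E, -17730) = Add(Rational(-54077635, 229789), -17730) = Rational(-4128236605, 229789)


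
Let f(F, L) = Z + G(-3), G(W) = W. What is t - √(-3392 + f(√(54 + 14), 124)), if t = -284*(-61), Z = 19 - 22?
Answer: 17324 - I*√3398 ≈ 17324.0 - 58.292*I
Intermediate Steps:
Z = -3
t = 17324
f(F, L) = -6 (f(F, L) = -3 - 3 = -6)
t - √(-3392 + f(√(54 + 14), 124)) = 17324 - √(-3392 - 6) = 17324 - √(-3398) = 17324 - I*√3398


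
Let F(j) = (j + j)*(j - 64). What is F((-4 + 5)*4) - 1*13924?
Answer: -14404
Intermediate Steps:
F(j) = 2*j*(-64 + j) (F(j) = (2*j)*(-64 + j) = 2*j*(-64 + j))
F((-4 + 5)*4) - 1*13924 = 2*((-4 + 5)*4)*(-64 + (-4 + 5)*4) - 1*13924 = 2*(1*4)*(-64 + 1*4) - 13924 = 2*4*(-64 + 4) - 13924 = 2*4*(-60) - 13924 = -480 - 13924 = -14404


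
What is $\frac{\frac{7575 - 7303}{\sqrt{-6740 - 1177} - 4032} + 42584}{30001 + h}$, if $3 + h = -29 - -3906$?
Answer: $\frac{6596430008}{5247379775} - \frac{272 i \sqrt{7917}}{550974876375} \approx 1.2571 - 4.3926 \cdot 10^{-8} i$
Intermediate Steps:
$h = 3874$ ($h = -3 - -3877 = -3 + \left(-29 + 3906\right) = -3 + 3877 = 3874$)
$\frac{\frac{7575 - 7303}{\sqrt{-6740 - 1177} - 4032} + 42584}{30001 + h} = \frac{\frac{7575 - 7303}{\sqrt{-6740 - 1177} - 4032} + 42584}{30001 + 3874} = \frac{\frac{272}{\sqrt{-7917} - 4032} + 42584}{33875} = \left(\frac{272}{i \sqrt{7917} - 4032} + 42584\right) \frac{1}{33875} = \left(\frac{272}{-4032 + i \sqrt{7917}} + 42584\right) \frac{1}{33875} = \left(42584 + \frac{272}{-4032 + i \sqrt{7917}}\right) \frac{1}{33875} = \frac{42584}{33875} + \frac{272}{33875 \left(-4032 + i \sqrt{7917}\right)}$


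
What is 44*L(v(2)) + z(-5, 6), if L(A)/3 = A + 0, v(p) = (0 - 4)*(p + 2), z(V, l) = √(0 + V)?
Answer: -2112 + I*√5 ≈ -2112.0 + 2.2361*I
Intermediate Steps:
z(V, l) = √V
v(p) = -8 - 4*p (v(p) = -4*(2 + p) = -8 - 4*p)
L(A) = 3*A (L(A) = 3*(A + 0) = 3*A)
44*L(v(2)) + z(-5, 6) = 44*(3*(-8 - 4*2)) + √(-5) = 44*(3*(-8 - 8)) + I*√5 = 44*(3*(-16)) + I*√5 = 44*(-48) + I*√5 = -2112 + I*√5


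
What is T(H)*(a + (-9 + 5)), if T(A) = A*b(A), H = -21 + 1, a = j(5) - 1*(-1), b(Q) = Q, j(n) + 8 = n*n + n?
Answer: 7600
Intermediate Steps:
j(n) = -8 + n + n² (j(n) = -8 + (n*n + n) = -8 + (n² + n) = -8 + (n + n²) = -8 + n + n²)
a = 23 (a = (-8 + 5 + 5²) - 1*(-1) = (-8 + 5 + 25) + 1 = 22 + 1 = 23)
H = -20
T(A) = A² (T(A) = A*A = A²)
T(H)*(a + (-9 + 5)) = (-20)²*(23 + (-9 + 5)) = 400*(23 - 4) = 400*19 = 7600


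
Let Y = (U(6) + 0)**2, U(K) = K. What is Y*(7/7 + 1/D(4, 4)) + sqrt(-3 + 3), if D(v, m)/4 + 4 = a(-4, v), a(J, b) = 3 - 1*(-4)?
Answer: 39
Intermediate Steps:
a(J, b) = 7 (a(J, b) = 3 + 4 = 7)
D(v, m) = 12 (D(v, m) = -16 + 4*7 = -16 + 28 = 12)
Y = 36 (Y = (6 + 0)**2 = 6**2 = 36)
Y*(7/7 + 1/D(4, 4)) + sqrt(-3 + 3) = 36*(7/7 + 1/12) + sqrt(-3 + 3) = 36*(7*(1/7) + 1*(1/12)) + sqrt(0) = 36*(1 + 1/12) + 0 = 36*(13/12) + 0 = 39 + 0 = 39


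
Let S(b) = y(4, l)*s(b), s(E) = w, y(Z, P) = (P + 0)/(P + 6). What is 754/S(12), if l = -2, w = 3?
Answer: -1508/3 ≈ -502.67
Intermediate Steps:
y(Z, P) = P/(6 + P)
s(E) = 3
S(b) = -3/2 (S(b) = -2/(6 - 2)*3 = -2/4*3 = -2*¼*3 = -½*3 = -3/2)
754/S(12) = 754/(-3/2) = 754*(-⅔) = -1508/3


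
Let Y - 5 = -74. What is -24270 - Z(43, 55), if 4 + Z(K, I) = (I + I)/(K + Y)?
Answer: -315403/13 ≈ -24262.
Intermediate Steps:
Y = -69 (Y = 5 - 74 = -69)
Z(K, I) = -4 + 2*I/(-69 + K) (Z(K, I) = -4 + (I + I)/(K - 69) = -4 + (2*I)/(-69 + K) = -4 + 2*I/(-69 + K))
-24270 - Z(43, 55) = -24270 - 2*(138 + 55 - 2*43)/(-69 + 43) = -24270 - 2*(138 + 55 - 86)/(-26) = -24270 - 2*(-1)*107/26 = -24270 - 1*(-107/13) = -24270 + 107/13 = -315403/13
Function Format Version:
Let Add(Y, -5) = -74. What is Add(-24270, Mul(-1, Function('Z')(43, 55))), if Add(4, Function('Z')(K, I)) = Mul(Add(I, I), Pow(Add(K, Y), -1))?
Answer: Rational(-315403, 13) ≈ -24262.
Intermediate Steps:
Y = -69 (Y = Add(5, -74) = -69)
Function('Z')(K, I) = Add(-4, Mul(2, I, Pow(Add(-69, K), -1))) (Function('Z')(K, I) = Add(-4, Mul(Add(I, I), Pow(Add(K, -69), -1))) = Add(-4, Mul(Mul(2, I), Pow(Add(-69, K), -1))) = Add(-4, Mul(2, I, Pow(Add(-69, K), -1))))
Add(-24270, Mul(-1, Function('Z')(43, 55))) = Add(-24270, Mul(-1, Mul(2, Pow(Add(-69, 43), -1), Add(138, 55, Mul(-2, 43))))) = Add(-24270, Mul(-1, Mul(2, Pow(-26, -1), Add(138, 55, -86)))) = Add(-24270, Mul(-1, Mul(2, Rational(-1, 26), 107))) = Add(-24270, Mul(-1, Rational(-107, 13))) = Add(-24270, Rational(107, 13)) = Rational(-315403, 13)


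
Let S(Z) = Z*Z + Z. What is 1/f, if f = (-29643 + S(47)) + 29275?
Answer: 1/1888 ≈ 0.00052966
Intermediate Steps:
S(Z) = Z + Z² (S(Z) = Z² + Z = Z + Z²)
f = 1888 (f = (-29643 + 47*(1 + 47)) + 29275 = (-29643 + 47*48) + 29275 = (-29643 + 2256) + 29275 = -27387 + 29275 = 1888)
1/f = 1/1888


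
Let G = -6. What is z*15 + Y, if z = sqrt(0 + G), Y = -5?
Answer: -5 + 15*I*sqrt(6) ≈ -5.0 + 36.742*I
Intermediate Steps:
z = I*sqrt(6) (z = sqrt(0 - 6) = sqrt(-6) = I*sqrt(6) ≈ 2.4495*I)
z*15 + Y = (I*sqrt(6))*15 - 5 = 15*I*sqrt(6) - 5 = -5 + 15*I*sqrt(6)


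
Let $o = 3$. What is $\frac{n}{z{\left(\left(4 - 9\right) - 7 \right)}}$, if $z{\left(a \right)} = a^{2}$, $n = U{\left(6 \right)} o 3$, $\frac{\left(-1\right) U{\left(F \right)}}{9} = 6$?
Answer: $- \frac{27}{8} \approx -3.375$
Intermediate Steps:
$U{\left(F \right)} = -54$ ($U{\left(F \right)} = \left(-9\right) 6 = -54$)
$n = -486$ ($n = \left(-54\right) 3 \cdot 3 = \left(-162\right) 3 = -486$)
$\frac{n}{z{\left(\left(4 - 9\right) - 7 \right)}} = - \frac{486}{\left(\left(4 - 9\right) - 7\right)^{2}} = - \frac{486}{\left(-5 - 7\right)^{2}} = - \frac{486}{\left(-12\right)^{2}} = - \frac{486}{144} = \left(-486\right) \frac{1}{144} = - \frac{27}{8}$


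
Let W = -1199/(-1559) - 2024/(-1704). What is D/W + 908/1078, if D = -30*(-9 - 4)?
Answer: 3186309983/15920443 ≈ 200.14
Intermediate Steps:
W = 649814/332067 (W = -1199*(-1/1559) - 2024*(-1/1704) = 1199/1559 + 253/213 = 649814/332067 ≈ 1.9569)
D = 390 (D = -30*(-13) = 390)
D/W + 908/1078 = 390/(649814/332067) + 908/1078 = 390*(332067/649814) + 908*(1/1078) = 64753065/324907 + 454/539 = 3186309983/15920443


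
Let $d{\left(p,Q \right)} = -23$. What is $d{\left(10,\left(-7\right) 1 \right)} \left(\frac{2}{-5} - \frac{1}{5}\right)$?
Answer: $\frac{69}{5} \approx 13.8$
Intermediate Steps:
$d{\left(10,\left(-7\right) 1 \right)} \left(\frac{2}{-5} - \frac{1}{5}\right) = - 23 \left(\frac{2}{-5} - \frac{1}{5}\right) = - 23 \left(2 \left(- \frac{1}{5}\right) - \frac{1}{5}\right) = - 23 \left(- \frac{2}{5} - \frac{1}{5}\right) = \left(-23\right) \left(- \frac{3}{5}\right) = \frac{69}{5}$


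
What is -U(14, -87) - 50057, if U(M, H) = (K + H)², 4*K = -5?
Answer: -925521/16 ≈ -57845.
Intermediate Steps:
K = -5/4 (K = (¼)*(-5) = -5/4 ≈ -1.2500)
U(M, H) = (-5/4 + H)²
-U(14, -87) - 50057 = -(-5 + 4*(-87))²/16 - 50057 = -(-5 - 348)²/16 - 50057 = -(-353)²/16 - 50057 = -124609/16 - 50057 = -925521/16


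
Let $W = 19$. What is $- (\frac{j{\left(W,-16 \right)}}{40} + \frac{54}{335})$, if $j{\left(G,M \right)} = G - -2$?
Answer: $- \frac{1839}{2680} \approx -0.68619$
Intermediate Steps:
$j{\left(G,M \right)} = 2 + G$ ($j{\left(G,M \right)} = G + 2 = 2 + G$)
$- (\frac{j{\left(W,-16 \right)}}{40} + \frac{54}{335}) = - (\frac{2 + 19}{40} + \frac{54}{335}) = - (21 \cdot \frac{1}{40} + 54 \cdot \frac{1}{335}) = - (\frac{21}{40} + \frac{54}{335}) = \left(-1\right) \frac{1839}{2680} = - \frac{1839}{2680}$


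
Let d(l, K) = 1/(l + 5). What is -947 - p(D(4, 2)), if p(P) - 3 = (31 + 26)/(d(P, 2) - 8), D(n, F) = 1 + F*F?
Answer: -74480/79 ≈ -942.79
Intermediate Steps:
d(l, K) = 1/(5 + l)
D(n, F) = 1 + F**2
p(P) = 3 + 57/(-8 + 1/(5 + P)) (p(P) = 3 + (31 + 26)/(1/(5 + P) - 8) = 3 + 57/(-8 + 1/(5 + P)))
-947 - p(D(4, 2)) = -947 - 3*(-56 - 11*(1 + 2**2))/(39 + 8*(1 + 2**2)) = -947 - 3*(-56 - 11*(1 + 4))/(39 + 8*(1 + 4)) = -947 - 3*(-56 - 11*5)/(39 + 8*5) = -947 - 3*(-56 - 55)/(39 + 40) = -947 - 3*(-111)/79 = -947 - 1*(-333/79) = -947 + 333/79 = -74480/79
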